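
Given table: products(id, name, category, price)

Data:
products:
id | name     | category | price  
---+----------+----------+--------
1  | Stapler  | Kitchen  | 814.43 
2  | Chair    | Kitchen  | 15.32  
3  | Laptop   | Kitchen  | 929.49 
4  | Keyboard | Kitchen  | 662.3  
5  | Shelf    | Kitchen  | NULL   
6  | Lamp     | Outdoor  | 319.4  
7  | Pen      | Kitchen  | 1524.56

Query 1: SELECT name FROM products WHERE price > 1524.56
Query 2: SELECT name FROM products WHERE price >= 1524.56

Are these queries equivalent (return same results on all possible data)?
No, not equivalent

Query 1 returns: []
Query 2 returns: [('Pen',)]

Reason: > vs >= gives different results when price = 1524.56 exists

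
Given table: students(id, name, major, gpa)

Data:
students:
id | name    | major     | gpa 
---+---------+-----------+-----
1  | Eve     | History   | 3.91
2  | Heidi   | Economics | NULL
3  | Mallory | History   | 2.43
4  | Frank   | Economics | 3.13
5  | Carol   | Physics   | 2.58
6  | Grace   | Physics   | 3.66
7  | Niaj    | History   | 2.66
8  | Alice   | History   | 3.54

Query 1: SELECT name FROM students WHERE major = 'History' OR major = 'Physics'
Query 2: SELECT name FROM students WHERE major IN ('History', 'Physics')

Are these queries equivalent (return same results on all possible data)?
Yes, equivalent

Both queries return: [('Alice',), ('Carol',), ('Eve',), ('Grace',), ('Mallory',), ('Niaj',)]

Reason: OR vs IN are equivalent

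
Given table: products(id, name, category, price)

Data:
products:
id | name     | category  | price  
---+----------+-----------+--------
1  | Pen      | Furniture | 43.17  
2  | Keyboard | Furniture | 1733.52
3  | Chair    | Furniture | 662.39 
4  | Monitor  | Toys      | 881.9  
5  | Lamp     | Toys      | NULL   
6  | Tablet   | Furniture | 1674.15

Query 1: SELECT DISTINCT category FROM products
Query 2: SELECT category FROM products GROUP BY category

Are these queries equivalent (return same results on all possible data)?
Yes, equivalent

Both queries return: [('Furniture',), ('Toys',)]

Reason: Both get unique categorys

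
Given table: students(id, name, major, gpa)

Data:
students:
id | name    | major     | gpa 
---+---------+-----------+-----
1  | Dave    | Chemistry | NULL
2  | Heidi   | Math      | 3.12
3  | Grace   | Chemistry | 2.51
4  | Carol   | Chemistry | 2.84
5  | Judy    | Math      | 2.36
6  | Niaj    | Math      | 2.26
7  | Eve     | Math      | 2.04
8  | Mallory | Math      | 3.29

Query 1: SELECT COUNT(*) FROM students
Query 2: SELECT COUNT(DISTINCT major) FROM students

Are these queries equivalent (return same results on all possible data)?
No, not equivalent

Query 1 returns: [(8,)]
Query 2 returns: [(2,)]

Reason: COUNT(*) counts rows, COUNT(DISTINCT major) counts unique majors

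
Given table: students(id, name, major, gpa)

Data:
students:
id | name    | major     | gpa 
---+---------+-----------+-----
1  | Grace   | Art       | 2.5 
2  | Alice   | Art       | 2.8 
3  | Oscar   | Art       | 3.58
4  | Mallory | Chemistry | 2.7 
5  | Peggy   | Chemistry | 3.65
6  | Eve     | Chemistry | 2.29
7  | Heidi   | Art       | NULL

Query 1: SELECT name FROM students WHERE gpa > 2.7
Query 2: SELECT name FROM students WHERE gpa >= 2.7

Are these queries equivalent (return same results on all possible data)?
No, not equivalent

Query 1 returns: [('Alice',), ('Oscar',), ('Peggy',)]
Query 2 returns: [('Alice',), ('Oscar',), ('Mallory',), ('Peggy',)]

Reason: > vs >= gives different results when gpa = 2.7 exists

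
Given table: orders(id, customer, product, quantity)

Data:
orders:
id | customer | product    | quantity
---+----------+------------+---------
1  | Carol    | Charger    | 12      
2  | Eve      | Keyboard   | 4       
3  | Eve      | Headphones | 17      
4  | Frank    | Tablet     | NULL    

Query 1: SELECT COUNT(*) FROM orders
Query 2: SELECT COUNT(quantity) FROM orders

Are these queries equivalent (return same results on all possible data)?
No, not equivalent

Query 1 returns: [(4,)]
Query 2 returns: [(3,)]

Reason: COUNT(*) includes NULLs, COUNT(column) excludes them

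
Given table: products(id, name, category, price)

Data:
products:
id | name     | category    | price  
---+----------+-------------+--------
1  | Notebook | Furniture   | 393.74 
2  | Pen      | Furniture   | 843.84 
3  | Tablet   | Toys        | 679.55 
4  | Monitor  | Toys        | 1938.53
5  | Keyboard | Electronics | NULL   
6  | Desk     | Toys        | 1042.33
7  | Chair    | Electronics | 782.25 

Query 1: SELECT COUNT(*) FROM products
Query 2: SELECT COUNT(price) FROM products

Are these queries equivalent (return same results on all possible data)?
No, not equivalent

Query 1 returns: [(7,)]
Query 2 returns: [(6,)]

Reason: COUNT(*) includes NULLs, COUNT(column) excludes them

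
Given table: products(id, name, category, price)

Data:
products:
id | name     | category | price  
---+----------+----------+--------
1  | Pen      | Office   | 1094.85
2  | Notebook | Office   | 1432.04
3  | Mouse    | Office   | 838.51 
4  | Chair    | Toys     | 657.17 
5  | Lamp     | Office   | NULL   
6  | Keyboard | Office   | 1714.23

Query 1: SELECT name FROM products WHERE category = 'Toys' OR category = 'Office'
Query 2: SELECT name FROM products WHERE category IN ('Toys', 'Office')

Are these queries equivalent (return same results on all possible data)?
Yes, equivalent

Both queries return: [('Chair',), ('Keyboard',), ('Lamp',), ('Mouse',), ('Notebook',), ('Pen',)]

Reason: OR vs IN are equivalent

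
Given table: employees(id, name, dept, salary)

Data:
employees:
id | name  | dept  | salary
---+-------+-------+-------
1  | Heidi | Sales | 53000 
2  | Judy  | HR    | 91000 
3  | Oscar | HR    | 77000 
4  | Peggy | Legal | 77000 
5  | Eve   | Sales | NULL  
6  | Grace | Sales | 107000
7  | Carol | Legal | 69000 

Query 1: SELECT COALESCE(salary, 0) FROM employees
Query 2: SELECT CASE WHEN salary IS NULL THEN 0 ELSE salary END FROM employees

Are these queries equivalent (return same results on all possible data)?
Yes, equivalent

Both queries return: [(0,), (53000,), (69000,), (77000,), (77000,), (91000,), (107000,)]

Reason: COALESCE vs CASE for NULL handling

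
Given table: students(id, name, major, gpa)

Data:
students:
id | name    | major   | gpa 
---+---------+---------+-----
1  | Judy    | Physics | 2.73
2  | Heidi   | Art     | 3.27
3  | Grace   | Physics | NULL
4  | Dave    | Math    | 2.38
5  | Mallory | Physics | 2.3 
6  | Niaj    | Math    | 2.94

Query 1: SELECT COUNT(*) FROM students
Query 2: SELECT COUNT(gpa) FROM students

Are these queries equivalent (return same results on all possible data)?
No, not equivalent

Query 1 returns: [(6,)]
Query 2 returns: [(5,)]

Reason: COUNT(*) includes NULLs, COUNT(column) excludes them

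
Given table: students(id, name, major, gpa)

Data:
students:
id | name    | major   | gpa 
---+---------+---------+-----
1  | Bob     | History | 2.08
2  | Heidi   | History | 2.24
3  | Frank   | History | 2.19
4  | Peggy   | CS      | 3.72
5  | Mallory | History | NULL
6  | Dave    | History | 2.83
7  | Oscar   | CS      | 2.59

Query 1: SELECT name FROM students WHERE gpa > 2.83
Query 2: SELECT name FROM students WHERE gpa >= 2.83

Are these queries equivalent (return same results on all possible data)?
No, not equivalent

Query 1 returns: [('Peggy',)]
Query 2 returns: [('Peggy',), ('Dave',)]

Reason: > vs >= gives different results when gpa = 2.83 exists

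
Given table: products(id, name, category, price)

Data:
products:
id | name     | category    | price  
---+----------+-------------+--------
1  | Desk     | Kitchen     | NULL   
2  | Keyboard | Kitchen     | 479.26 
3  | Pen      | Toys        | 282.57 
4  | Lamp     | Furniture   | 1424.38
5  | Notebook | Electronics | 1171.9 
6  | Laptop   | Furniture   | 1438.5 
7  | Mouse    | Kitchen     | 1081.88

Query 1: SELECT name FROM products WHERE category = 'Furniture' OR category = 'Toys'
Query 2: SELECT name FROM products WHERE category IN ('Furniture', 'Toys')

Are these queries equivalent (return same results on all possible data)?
Yes, equivalent

Both queries return: [('Lamp',), ('Laptop',), ('Pen',)]

Reason: OR vs IN are equivalent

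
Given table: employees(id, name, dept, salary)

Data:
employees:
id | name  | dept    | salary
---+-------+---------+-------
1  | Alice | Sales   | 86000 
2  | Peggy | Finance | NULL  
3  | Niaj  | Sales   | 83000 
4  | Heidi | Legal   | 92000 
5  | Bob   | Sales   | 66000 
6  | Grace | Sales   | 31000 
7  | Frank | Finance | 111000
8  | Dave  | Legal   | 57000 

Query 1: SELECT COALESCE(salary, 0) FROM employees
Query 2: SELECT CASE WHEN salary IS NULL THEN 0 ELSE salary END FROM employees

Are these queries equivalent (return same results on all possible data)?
Yes, equivalent

Both queries return: [(0,), (31000,), (57000,), (66000,), (83000,), (86000,), (92000,), (111000,)]

Reason: COALESCE vs CASE for NULL handling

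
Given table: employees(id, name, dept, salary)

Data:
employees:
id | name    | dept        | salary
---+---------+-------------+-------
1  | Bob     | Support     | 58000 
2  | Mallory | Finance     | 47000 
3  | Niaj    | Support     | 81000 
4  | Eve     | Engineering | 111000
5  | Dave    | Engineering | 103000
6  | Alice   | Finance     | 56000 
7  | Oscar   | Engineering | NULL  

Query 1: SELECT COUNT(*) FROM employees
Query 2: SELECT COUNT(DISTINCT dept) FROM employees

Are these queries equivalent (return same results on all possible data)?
No, not equivalent

Query 1 returns: [(7,)]
Query 2 returns: [(3,)]

Reason: COUNT(*) counts rows, COUNT(DISTINCT dept) counts unique depts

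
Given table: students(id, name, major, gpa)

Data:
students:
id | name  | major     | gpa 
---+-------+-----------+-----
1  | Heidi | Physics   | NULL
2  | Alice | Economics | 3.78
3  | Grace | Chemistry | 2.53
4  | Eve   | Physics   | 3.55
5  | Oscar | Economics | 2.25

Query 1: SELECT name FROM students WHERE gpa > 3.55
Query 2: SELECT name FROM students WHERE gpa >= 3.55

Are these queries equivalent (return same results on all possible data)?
No, not equivalent

Query 1 returns: [('Alice',)]
Query 2 returns: [('Alice',), ('Eve',)]

Reason: > vs >= gives different results when gpa = 3.55 exists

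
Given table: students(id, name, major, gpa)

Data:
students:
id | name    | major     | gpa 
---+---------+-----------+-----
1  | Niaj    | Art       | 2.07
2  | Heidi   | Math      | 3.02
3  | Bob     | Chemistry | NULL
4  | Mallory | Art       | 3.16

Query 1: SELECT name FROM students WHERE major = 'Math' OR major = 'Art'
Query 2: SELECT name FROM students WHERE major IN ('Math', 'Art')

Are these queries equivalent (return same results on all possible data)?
Yes, equivalent

Both queries return: [('Heidi',), ('Mallory',), ('Niaj',)]

Reason: OR vs IN are equivalent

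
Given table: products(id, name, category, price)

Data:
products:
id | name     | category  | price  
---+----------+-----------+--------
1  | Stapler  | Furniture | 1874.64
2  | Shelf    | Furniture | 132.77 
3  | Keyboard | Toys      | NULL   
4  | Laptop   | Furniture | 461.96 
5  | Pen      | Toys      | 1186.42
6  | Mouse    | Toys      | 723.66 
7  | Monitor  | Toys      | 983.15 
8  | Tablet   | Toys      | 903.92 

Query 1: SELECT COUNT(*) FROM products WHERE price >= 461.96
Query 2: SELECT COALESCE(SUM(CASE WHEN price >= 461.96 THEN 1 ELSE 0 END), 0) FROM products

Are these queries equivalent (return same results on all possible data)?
Yes, equivalent

Both queries return: [(6,)]

Reason: COUNT with WHERE vs conditional SUM (COALESCE handles empty-table NULL)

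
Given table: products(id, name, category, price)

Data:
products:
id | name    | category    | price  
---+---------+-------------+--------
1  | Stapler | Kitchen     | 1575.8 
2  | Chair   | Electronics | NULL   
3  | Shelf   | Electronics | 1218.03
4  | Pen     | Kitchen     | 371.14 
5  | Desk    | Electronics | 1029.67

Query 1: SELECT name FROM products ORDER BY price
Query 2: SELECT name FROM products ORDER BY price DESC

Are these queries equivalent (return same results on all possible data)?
No, not equivalent

Query 1 returns: [('Chair',), ('Pen',), ('Desk',), ('Shelf',), ('Stapler',)]
Query 2 returns: [('Stapler',), ('Shelf',), ('Desk',), ('Pen',), ('Chair',)]

Reason: ASC vs DESC gives opposite ordering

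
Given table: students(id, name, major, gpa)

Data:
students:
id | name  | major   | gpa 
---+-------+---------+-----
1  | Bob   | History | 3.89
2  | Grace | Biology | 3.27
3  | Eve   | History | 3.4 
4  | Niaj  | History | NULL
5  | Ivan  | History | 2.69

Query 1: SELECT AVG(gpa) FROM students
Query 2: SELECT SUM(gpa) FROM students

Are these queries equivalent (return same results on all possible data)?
No, not equivalent

Query 1 returns: [(3.3125,)]
Query 2 returns: [(13.25,)]

Reason: AVG vs SUM give different aggregate values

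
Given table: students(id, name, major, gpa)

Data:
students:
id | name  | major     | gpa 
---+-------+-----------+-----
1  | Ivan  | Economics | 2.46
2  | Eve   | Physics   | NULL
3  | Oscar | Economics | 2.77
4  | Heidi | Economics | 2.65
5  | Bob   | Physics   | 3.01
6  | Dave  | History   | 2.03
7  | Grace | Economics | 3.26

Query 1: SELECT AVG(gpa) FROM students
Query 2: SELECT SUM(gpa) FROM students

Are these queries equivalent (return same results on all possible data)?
No, not equivalent

Query 1 returns: [(2.6966666666666668,)]
Query 2 returns: [(16.18,)]

Reason: AVG vs SUM give different aggregate values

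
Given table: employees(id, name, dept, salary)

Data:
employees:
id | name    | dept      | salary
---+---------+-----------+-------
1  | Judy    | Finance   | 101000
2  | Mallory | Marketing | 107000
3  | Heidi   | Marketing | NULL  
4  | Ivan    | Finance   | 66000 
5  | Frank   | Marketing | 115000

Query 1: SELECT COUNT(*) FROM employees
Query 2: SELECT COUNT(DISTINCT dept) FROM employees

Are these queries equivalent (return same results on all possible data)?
No, not equivalent

Query 1 returns: [(5,)]
Query 2 returns: [(2,)]

Reason: COUNT(*) counts rows, COUNT(DISTINCT dept) counts unique depts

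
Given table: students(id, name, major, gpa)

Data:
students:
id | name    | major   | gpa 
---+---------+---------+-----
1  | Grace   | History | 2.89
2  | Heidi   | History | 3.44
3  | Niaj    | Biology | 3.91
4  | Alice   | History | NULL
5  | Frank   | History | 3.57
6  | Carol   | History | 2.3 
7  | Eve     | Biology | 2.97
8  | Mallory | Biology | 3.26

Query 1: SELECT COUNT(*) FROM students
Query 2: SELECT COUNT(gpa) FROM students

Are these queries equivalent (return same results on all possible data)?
No, not equivalent

Query 1 returns: [(8,)]
Query 2 returns: [(7,)]

Reason: COUNT(*) includes NULLs, COUNT(column) excludes them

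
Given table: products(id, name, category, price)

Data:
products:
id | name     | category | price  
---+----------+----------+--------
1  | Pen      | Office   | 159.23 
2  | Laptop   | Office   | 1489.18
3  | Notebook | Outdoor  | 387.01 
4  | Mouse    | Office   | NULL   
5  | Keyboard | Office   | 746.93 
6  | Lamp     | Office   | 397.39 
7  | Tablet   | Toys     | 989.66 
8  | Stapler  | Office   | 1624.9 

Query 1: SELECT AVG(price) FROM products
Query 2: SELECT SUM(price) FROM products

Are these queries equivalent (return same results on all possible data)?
No, not equivalent

Query 1 returns: [(827.7571428571429,)]
Query 2 returns: [(5794.3,)]

Reason: AVG vs SUM give different aggregate values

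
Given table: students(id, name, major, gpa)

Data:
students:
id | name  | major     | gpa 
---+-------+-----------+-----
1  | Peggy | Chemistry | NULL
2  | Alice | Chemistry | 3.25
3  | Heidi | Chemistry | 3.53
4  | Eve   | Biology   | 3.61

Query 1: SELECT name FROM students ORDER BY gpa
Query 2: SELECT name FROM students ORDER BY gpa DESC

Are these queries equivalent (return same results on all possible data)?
No, not equivalent

Query 1 returns: [('Peggy',), ('Alice',), ('Heidi',), ('Eve',)]
Query 2 returns: [('Eve',), ('Heidi',), ('Alice',), ('Peggy',)]

Reason: ASC vs DESC gives opposite ordering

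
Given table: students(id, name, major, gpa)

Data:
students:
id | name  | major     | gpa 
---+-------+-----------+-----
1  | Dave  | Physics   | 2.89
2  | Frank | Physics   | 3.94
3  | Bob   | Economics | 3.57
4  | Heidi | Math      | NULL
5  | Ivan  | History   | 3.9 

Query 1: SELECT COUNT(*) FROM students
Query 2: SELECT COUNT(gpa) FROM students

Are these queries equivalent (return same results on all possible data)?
No, not equivalent

Query 1 returns: [(5,)]
Query 2 returns: [(4,)]

Reason: COUNT(*) includes NULLs, COUNT(column) excludes them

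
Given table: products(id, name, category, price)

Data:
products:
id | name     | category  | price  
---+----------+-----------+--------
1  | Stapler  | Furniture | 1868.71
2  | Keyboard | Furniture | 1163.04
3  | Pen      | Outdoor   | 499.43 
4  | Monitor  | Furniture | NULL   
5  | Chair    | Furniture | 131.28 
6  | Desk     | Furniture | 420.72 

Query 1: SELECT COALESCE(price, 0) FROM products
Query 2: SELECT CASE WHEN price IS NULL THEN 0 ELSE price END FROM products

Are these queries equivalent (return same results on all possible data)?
Yes, equivalent

Both queries return: [(0,), (131.28,), (420.72,), (499.43,), (1163.04,), (1868.71,)]

Reason: COALESCE vs CASE for NULL handling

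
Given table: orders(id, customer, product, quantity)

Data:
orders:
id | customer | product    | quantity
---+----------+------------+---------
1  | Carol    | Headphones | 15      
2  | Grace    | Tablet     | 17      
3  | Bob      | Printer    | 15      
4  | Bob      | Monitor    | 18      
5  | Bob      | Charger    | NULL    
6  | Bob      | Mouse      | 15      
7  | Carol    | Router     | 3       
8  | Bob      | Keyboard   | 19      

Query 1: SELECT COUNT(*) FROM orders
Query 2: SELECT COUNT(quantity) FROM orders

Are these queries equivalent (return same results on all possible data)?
No, not equivalent

Query 1 returns: [(8,)]
Query 2 returns: [(7,)]

Reason: COUNT(*) includes NULLs, COUNT(column) excludes them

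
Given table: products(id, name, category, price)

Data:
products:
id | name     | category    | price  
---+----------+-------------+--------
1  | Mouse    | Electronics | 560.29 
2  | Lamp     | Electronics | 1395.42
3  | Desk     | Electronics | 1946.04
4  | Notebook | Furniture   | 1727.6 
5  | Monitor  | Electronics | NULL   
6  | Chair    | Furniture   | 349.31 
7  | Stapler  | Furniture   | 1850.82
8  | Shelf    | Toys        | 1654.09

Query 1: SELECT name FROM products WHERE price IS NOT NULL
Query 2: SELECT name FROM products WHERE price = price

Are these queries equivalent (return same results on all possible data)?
Yes, equivalent

Both queries return: [('Chair',), ('Desk',), ('Lamp',), ('Mouse',), ('Notebook',), ('Shelf',), ('Stapler',)]

Reason: IS NOT NULL vs self-equality (both exclude NULLs)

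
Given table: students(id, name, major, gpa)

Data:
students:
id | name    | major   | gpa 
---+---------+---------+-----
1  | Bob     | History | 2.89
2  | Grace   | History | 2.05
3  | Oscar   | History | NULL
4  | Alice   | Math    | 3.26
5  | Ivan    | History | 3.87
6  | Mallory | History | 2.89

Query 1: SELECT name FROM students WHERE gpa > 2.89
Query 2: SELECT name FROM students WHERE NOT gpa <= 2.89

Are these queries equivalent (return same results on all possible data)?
Yes, equivalent

Both queries return: [('Alice',), ('Ivan',)]

Reason: Both filter gpa > 2.89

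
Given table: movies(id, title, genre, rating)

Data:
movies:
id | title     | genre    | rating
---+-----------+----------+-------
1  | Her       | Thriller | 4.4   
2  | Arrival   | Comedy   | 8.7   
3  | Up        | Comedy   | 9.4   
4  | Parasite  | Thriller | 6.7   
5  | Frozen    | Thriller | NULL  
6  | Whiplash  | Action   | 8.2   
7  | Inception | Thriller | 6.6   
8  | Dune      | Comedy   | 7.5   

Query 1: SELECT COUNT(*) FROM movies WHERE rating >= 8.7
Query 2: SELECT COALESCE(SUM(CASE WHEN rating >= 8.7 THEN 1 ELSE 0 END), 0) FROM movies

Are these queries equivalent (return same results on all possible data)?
Yes, equivalent

Both queries return: [(2,)]

Reason: COUNT with WHERE vs conditional SUM (COALESCE handles empty-table NULL)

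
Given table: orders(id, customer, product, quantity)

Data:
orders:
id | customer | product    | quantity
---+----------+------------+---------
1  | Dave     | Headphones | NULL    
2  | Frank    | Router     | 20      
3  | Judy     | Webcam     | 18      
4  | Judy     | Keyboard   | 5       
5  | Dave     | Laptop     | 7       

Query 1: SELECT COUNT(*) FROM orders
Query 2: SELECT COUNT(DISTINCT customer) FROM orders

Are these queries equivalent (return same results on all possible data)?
No, not equivalent

Query 1 returns: [(5,)]
Query 2 returns: [(3,)]

Reason: COUNT(*) counts rows, COUNT(DISTINCT customer) counts unique customers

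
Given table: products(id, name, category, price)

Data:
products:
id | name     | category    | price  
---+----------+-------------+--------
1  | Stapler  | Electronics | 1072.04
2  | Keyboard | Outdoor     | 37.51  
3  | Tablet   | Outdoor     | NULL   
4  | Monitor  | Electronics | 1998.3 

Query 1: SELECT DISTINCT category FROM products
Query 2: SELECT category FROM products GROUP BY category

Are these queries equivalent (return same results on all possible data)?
Yes, equivalent

Both queries return: [('Electronics',), ('Outdoor',)]

Reason: Both get unique categorys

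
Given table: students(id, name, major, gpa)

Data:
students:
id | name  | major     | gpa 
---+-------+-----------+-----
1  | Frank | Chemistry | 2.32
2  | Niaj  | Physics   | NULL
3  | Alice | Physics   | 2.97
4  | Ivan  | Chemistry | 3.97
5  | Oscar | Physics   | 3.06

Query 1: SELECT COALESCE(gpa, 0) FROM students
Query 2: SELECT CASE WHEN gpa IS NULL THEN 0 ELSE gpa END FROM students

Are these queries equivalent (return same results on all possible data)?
Yes, equivalent

Both queries return: [(0,), (2.32,), (2.97,), (3.06,), (3.97,)]

Reason: COALESCE vs CASE for NULL handling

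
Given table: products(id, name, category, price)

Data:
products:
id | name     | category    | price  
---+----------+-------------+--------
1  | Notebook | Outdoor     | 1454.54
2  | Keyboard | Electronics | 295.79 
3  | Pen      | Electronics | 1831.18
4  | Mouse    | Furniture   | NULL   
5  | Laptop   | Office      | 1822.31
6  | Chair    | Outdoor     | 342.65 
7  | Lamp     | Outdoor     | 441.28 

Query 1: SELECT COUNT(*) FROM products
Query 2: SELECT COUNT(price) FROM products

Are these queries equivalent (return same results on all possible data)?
No, not equivalent

Query 1 returns: [(7,)]
Query 2 returns: [(6,)]

Reason: COUNT(*) includes NULLs, COUNT(column) excludes them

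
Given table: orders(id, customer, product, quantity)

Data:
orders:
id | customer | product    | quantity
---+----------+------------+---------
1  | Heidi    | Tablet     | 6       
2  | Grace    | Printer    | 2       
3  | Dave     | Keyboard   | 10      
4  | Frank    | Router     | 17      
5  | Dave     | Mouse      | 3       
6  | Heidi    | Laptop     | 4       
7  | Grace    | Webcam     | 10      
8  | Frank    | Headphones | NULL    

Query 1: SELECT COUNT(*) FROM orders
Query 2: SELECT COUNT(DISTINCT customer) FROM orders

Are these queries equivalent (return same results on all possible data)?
No, not equivalent

Query 1 returns: [(8,)]
Query 2 returns: [(4,)]

Reason: COUNT(*) counts rows, COUNT(DISTINCT customer) counts unique customers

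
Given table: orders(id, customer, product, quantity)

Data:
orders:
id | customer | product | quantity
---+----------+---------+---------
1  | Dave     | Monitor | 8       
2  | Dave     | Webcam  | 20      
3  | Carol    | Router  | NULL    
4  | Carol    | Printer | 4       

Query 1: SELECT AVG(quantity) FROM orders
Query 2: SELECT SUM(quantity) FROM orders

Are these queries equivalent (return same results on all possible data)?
No, not equivalent

Query 1 returns: [(10.666666666666666,)]
Query 2 returns: [(32,)]

Reason: AVG vs SUM give different aggregate values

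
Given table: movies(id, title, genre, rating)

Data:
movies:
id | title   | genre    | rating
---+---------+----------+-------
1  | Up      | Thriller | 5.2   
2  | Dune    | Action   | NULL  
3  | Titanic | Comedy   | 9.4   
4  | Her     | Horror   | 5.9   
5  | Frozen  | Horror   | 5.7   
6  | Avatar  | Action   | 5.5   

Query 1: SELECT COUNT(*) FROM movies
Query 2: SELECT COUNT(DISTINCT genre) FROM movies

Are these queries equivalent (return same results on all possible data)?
No, not equivalent

Query 1 returns: [(6,)]
Query 2 returns: [(4,)]

Reason: COUNT(*) counts rows, COUNT(DISTINCT genre) counts unique genres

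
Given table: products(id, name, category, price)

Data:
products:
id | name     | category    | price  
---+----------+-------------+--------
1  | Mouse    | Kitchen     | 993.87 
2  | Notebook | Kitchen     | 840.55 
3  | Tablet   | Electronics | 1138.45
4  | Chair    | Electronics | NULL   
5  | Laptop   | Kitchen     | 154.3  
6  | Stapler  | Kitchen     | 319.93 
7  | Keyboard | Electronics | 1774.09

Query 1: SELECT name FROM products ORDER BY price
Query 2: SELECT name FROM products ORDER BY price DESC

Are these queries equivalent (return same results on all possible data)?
No, not equivalent

Query 1 returns: [('Chair',), ('Laptop',), ('Stapler',), ('Notebook',), ('Mouse',), ('Tablet',), ('Keyboard',)]
Query 2 returns: [('Keyboard',), ('Tablet',), ('Mouse',), ('Notebook',), ('Stapler',), ('Laptop',), ('Chair',)]

Reason: ASC vs DESC gives opposite ordering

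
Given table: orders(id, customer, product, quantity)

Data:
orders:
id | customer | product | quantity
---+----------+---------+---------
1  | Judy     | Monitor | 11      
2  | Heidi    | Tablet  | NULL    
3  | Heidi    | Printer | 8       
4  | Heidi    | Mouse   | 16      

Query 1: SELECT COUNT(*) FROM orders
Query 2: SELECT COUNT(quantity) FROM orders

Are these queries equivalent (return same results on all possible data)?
No, not equivalent

Query 1 returns: [(4,)]
Query 2 returns: [(3,)]

Reason: COUNT(*) includes NULLs, COUNT(column) excludes them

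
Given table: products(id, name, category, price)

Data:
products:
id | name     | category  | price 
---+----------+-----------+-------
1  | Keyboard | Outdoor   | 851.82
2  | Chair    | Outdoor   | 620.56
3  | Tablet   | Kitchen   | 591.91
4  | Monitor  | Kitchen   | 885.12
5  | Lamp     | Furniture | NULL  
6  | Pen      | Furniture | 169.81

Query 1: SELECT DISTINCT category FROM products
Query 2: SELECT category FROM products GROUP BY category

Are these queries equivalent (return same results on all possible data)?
Yes, equivalent

Both queries return: [('Furniture',), ('Kitchen',), ('Outdoor',)]

Reason: Both get unique categorys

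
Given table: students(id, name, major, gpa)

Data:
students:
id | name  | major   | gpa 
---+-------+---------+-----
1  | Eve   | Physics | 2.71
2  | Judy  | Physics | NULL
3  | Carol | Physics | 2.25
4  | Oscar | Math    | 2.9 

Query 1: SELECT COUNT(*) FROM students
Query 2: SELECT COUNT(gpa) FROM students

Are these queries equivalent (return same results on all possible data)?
No, not equivalent

Query 1 returns: [(4,)]
Query 2 returns: [(3,)]

Reason: COUNT(*) includes NULLs, COUNT(column) excludes them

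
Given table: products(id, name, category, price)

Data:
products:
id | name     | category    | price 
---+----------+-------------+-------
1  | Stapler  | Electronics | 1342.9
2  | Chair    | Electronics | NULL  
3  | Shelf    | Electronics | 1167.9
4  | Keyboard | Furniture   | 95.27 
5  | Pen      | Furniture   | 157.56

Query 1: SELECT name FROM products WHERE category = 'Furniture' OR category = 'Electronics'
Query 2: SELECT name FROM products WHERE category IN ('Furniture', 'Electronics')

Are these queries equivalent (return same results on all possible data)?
Yes, equivalent

Both queries return: [('Chair',), ('Keyboard',), ('Pen',), ('Shelf',), ('Stapler',)]

Reason: OR vs IN are equivalent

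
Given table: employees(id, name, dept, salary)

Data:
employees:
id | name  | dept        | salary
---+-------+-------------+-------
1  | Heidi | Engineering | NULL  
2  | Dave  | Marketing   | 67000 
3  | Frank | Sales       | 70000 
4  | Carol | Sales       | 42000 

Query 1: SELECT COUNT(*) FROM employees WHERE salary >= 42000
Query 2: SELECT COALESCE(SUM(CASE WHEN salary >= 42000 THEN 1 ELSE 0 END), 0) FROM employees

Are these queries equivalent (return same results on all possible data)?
Yes, equivalent

Both queries return: [(3,)]

Reason: COUNT with WHERE vs conditional SUM (COALESCE handles empty-table NULL)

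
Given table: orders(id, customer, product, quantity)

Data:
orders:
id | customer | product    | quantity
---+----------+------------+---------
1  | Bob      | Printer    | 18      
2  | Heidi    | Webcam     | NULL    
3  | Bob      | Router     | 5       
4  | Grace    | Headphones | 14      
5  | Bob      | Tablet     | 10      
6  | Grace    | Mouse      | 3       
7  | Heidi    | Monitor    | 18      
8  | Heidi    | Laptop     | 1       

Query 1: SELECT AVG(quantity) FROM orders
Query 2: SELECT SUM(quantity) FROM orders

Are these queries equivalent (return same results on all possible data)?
No, not equivalent

Query 1 returns: [(9.857142857142858,)]
Query 2 returns: [(69,)]

Reason: AVG vs SUM give different aggregate values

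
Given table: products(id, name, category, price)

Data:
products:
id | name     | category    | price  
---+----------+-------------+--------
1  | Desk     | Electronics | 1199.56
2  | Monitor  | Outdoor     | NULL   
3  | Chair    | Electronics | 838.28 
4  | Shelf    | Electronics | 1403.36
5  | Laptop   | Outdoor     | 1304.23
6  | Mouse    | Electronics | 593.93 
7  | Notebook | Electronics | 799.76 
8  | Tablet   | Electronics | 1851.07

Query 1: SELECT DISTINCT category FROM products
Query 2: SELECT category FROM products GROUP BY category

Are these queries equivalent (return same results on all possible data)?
Yes, equivalent

Both queries return: [('Electronics',), ('Outdoor',)]

Reason: Both get unique categorys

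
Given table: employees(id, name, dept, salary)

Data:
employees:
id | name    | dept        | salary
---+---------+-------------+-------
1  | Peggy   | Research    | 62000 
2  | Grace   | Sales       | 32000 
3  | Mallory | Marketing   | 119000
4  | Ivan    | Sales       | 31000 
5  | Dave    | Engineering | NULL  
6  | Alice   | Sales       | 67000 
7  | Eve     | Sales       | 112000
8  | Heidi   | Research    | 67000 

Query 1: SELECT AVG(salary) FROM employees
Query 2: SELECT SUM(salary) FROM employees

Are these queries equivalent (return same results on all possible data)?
No, not equivalent

Query 1 returns: [(70000.0,)]
Query 2 returns: [(490000,)]

Reason: AVG vs SUM give different aggregate values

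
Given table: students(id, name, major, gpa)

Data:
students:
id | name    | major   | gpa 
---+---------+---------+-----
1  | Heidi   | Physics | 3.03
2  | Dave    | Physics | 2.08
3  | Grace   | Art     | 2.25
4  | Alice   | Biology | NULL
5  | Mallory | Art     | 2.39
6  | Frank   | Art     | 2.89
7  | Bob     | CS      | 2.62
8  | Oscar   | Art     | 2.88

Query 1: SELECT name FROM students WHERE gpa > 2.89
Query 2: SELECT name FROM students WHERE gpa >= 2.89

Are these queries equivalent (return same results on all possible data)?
No, not equivalent

Query 1 returns: [('Heidi',)]
Query 2 returns: [('Heidi',), ('Frank',)]

Reason: > vs >= gives different results when gpa = 2.89 exists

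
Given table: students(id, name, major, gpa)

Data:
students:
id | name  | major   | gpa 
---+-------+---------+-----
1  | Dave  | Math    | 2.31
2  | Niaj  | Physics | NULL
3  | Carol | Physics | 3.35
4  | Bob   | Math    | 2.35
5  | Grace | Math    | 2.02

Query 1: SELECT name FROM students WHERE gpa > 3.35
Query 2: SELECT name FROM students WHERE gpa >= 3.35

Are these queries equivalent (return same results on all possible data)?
No, not equivalent

Query 1 returns: []
Query 2 returns: [('Carol',)]

Reason: > vs >= gives different results when gpa = 3.35 exists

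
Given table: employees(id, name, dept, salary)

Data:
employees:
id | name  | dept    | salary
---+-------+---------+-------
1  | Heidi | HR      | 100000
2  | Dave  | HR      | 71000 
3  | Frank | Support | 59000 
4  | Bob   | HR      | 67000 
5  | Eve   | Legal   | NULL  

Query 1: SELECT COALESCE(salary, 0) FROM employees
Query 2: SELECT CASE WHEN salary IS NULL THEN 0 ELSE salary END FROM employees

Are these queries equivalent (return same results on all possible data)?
Yes, equivalent

Both queries return: [(0,), (59000,), (67000,), (71000,), (100000,)]

Reason: COALESCE vs CASE for NULL handling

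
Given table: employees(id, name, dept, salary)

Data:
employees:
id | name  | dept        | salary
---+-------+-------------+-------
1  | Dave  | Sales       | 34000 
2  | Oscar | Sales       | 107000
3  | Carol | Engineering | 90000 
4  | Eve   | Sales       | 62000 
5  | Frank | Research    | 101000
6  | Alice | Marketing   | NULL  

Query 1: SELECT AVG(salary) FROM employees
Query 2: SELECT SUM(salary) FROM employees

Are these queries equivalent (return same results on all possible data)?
No, not equivalent

Query 1 returns: [(78800.0,)]
Query 2 returns: [(394000,)]

Reason: AVG vs SUM give different aggregate values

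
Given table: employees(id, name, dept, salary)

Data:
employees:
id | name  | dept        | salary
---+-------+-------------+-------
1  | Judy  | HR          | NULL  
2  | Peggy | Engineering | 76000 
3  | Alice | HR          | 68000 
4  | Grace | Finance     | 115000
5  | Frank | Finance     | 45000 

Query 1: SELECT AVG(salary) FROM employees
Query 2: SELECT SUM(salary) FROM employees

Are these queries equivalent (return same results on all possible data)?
No, not equivalent

Query 1 returns: [(76000.0,)]
Query 2 returns: [(304000,)]

Reason: AVG vs SUM give different aggregate values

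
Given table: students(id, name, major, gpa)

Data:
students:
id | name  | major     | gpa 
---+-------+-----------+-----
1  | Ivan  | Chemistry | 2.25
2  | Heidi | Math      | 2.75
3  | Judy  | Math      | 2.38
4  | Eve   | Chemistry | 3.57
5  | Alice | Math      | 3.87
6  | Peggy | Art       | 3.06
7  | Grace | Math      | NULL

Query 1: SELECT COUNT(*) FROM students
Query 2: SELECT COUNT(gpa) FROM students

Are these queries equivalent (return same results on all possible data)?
No, not equivalent

Query 1 returns: [(7,)]
Query 2 returns: [(6,)]

Reason: COUNT(*) includes NULLs, COUNT(column) excludes them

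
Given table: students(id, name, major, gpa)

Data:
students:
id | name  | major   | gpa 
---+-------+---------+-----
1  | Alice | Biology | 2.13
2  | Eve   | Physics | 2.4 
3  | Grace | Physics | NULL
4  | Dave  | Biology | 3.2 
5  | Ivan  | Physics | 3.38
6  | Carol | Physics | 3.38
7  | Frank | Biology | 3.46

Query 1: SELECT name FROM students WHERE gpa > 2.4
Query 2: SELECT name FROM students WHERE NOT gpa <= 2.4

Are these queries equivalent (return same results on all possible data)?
Yes, equivalent

Both queries return: [('Carol',), ('Dave',), ('Frank',), ('Ivan',)]

Reason: Both filter gpa > 2.4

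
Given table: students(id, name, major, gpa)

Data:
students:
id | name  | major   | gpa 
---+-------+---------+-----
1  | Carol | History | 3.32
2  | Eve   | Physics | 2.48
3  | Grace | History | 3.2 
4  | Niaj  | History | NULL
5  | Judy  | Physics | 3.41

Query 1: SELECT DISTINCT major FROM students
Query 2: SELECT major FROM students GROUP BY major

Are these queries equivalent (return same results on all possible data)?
Yes, equivalent

Both queries return: [('History',), ('Physics',)]

Reason: Both get unique majors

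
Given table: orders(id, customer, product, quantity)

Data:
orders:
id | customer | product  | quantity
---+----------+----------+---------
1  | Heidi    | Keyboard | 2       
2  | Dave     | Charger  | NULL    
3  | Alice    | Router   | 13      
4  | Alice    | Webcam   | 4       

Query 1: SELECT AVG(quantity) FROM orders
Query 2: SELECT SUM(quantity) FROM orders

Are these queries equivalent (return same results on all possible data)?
No, not equivalent

Query 1 returns: [(6.333333333333333,)]
Query 2 returns: [(19,)]

Reason: AVG vs SUM give different aggregate values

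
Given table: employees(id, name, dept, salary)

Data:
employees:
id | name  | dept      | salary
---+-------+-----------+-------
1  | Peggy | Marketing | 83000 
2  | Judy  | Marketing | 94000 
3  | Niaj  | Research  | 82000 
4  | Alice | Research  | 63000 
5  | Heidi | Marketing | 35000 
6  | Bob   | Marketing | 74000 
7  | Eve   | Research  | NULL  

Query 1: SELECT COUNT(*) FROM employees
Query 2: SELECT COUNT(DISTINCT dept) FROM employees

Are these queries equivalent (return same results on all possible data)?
No, not equivalent

Query 1 returns: [(7,)]
Query 2 returns: [(2,)]

Reason: COUNT(*) counts rows, COUNT(DISTINCT dept) counts unique depts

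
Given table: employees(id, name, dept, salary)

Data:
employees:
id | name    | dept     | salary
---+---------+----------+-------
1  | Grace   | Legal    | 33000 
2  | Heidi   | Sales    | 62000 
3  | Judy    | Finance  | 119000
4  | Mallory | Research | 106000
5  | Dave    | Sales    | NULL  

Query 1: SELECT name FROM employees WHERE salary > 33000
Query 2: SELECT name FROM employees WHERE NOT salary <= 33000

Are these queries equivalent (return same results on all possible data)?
Yes, equivalent

Both queries return: [('Heidi',), ('Judy',), ('Mallory',)]

Reason: Both filter salary > 33000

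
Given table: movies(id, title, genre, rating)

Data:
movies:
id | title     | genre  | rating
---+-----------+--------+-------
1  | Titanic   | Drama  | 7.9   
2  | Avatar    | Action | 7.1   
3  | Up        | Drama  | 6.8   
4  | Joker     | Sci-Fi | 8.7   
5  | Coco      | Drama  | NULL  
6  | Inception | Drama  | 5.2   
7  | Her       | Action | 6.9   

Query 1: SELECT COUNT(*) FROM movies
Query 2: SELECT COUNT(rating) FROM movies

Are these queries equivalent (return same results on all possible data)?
No, not equivalent

Query 1 returns: [(7,)]
Query 2 returns: [(6,)]

Reason: COUNT(*) includes NULLs, COUNT(column) excludes them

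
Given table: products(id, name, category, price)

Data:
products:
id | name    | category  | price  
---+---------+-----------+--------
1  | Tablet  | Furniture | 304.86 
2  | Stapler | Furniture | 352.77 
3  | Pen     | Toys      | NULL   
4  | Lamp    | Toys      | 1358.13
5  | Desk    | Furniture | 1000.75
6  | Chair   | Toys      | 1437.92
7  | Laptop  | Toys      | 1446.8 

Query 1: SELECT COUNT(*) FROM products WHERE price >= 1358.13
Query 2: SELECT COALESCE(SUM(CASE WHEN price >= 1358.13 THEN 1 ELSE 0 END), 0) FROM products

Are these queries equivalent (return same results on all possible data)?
Yes, equivalent

Both queries return: [(3,)]

Reason: COUNT with WHERE vs conditional SUM (COALESCE handles empty-table NULL)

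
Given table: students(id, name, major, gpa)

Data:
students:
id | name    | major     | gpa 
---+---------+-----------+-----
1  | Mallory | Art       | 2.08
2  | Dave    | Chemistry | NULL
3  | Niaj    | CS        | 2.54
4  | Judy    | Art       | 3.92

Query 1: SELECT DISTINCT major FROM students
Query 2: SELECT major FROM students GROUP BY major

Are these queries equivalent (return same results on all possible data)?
Yes, equivalent

Both queries return: [('Art',), ('CS',), ('Chemistry',)]

Reason: Both get unique majors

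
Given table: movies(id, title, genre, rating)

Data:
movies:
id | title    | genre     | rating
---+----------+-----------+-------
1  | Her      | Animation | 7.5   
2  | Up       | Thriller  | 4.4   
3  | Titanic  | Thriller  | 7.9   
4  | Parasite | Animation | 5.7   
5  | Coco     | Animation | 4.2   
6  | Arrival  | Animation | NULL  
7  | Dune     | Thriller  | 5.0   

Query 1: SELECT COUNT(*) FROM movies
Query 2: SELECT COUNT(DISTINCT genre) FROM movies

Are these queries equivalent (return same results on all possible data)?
No, not equivalent

Query 1 returns: [(7,)]
Query 2 returns: [(2,)]

Reason: COUNT(*) counts rows, COUNT(DISTINCT genre) counts unique genres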